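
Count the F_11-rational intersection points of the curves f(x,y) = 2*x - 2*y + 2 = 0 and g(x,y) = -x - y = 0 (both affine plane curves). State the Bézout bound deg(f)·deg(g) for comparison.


Common zeros: {(5, 6)}; count = 1; Bézout bound = 1.

deg(f) = 1, deg(g) = 1, so Bézout bound = 1.
Scan x ∈ F_11. For each x, list the y ∈ F_11 with f(x, y) ≡ 0 and those with g(x, y) ≡ 0 (mod 11); the common zeros in that column are the intersection.
  x = 0: f ≡ 0 at y ∈ {1}; g ≡ 0 at y ∈ {0}; common: ∅.
  x = 1: f ≡ 0 at y ∈ {2}; g ≡ 0 at y ∈ {10}; common: ∅.
  x = 2: f ≡ 0 at y ∈ {3}; g ≡ 0 at y ∈ {9}; common: ∅.
  x = 3: f ≡ 0 at y ∈ {4}; g ≡ 0 at y ∈ {8}; common: ∅.
  x = 4: f ≡ 0 at y ∈ {5}; g ≡ 0 at y ∈ {7}; common: ∅.
  x = 5: f ≡ 0 at y ∈ {6}; g ≡ 0 at y ∈ {6}; common: {6}.
  x = 6: f ≡ 0 at y ∈ {7}; g ≡ 0 at y ∈ {5}; common: ∅.
  x = 7: f ≡ 0 at y ∈ {8}; g ≡ 0 at y ∈ {4}; common: ∅.
  x = 8: f ≡ 0 at y ∈ {9}; g ≡ 0 at y ∈ {3}; common: ∅.
  x = 9: f ≡ 0 at y ∈ {10}; g ≡ 0 at y ∈ {2}; common: ∅.
  x = 10: f ≡ 0 at y ∈ {0}; g ≡ 0 at y ∈ {1}; common: ∅.
Collecting: common zeros = {(5, 6)}, so the count is 1.
Comparison with the Bézout bound: 1 ≤ 1 = deg(f)·deg(g), as expected for curves with no common component (the bound is attained).


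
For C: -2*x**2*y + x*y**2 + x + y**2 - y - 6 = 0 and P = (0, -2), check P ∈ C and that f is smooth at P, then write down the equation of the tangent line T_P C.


Tangent line at P: 5*x - 5*y - 10 = 0.

Step 1: f(0, -2) = 0, so P lies on C.
Step 2: partial derivatives
  f_x(x, y) = -4*x*y + y**2 + 1, f_y(x, y) = -2*x**2 + 2*x*y + 2*y - 1.
  f_x(P) = 5, f_y(P) = -5 (gradient nonzero, so P is smooth).
Step 3: tangent line at P: 5·(x − 0) + -5·(y − -2) = 0.
Expanding: 5*x - 5*y - 10 = 0.


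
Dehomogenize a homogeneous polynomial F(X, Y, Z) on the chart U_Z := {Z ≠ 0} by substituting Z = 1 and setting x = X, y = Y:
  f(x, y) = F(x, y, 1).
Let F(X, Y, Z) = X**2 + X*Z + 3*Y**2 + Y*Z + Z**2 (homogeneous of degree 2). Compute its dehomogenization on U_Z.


f(x, y) = x**2 + x + 3*y**2 + y + 1

On U_Z we set Z = 1. Each monomial c·X^i·Y^j·Z^k in F becomes c·x^i·y^j·1^k = c·x^i·y^j.
Substituting Z = 1: F(X, Y, 1) = x**2 + x + 3*y**2 + y + 1.
Note: deg(f) ≤ deg(F) = 2; strict inequality happens when F is divisible by Z (lost terms).


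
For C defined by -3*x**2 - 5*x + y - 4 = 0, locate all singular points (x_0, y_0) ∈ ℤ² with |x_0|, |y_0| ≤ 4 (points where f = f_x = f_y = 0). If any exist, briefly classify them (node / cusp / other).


No singular points in the scanned grid; C is smooth there.

Compute partial derivatives:
  f_x = -6*x - 5.
  f_y = 1.
f_y = 1 is a nonzero constant, so f_y never vanishes: no point (x, y) can satisfy f = f_x = f_y = 0. In particular no (x, y) ∈ {−4, ..., 4}² is singular; the curve is smooth.


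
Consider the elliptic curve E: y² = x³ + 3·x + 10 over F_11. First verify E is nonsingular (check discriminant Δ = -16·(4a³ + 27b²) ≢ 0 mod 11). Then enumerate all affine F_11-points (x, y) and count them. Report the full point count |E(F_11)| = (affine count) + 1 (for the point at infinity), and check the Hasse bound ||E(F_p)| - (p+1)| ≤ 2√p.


Affine points = {(1, 5), (1, 6), (4, 3), (4, 8), (7, 0)}; affine count = 5; |E(F_11)| = 6.

Discriminant check: Δ ∝ 4a³ + 27b² = 4·3³ + 27·10² = 4·27 + 27·100 ≡ 3 (mod 11). Nonzero ⇒ E is nonsingular.
For each x ∈ F_11, compute rhs = x³ + 3·x + 10 mod 11, then count y ∈ F_11 with y² ≡ rhs.
  x = 0: rhs = 10, matching y values: none (0 points).
  x = 1: rhs = 3, matching y values: 5, 6 (2 points).
  x = 2: rhs = 2, matching y values: none (0 points).
  x = 3: rhs = 2, matching y values: none (0 points).
  x = 4: rhs = 9, matching y values: 3, 8 (2 points).
  x = 5: rhs = 7, matching y values: none (0 points).
  x = 6: rhs = 2, matching y values: none (0 points).
  x = 7: rhs = 0, matching y values: 0 (1 points).
  x = 8: rhs = 7, matching y values: none (0 points).
  x = 9: rhs = 7, matching y values: none (0 points).
  x = 10: rhs = 6, matching y values: none (0 points).
Total affine count: 5.
Full point count |E(F_11)| = 5 + 1 = 6.
Hasse bound: |6 − (11+1)| = |-6| = 6 ≤ 2√11 ≈ 6.6332 ✓.


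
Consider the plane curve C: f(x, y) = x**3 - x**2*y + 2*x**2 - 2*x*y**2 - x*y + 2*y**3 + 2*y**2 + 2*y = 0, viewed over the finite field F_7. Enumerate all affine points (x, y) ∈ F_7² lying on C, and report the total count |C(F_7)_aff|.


Affine F_7-points: {(0, 0), (0, 2), (0, 4), (2, 5), (3, 6), (4, 3), (4, 4), (5, 0), (5, 4)}; count = 9.

For each of the 49 pairs (x, y) ∈ F_7², evaluate f(x, y) mod 7. Record the zeros.
  x = 0: [0↦0, 1↦6, 2↦0, 3↦1, 4↦0, 5↦2, 6↦5]  zeros at y ∈ {0, 2, 4}
  x = 1: [0↦3, 1↦5, 2↦5, 3↦1, 4↦5, 5↦1, 6↦1]  zeros at y ∈ ∅
  x = 2: [0↦2, 1↦5, 2↦2, 3↦5, 4↦5, 5↦0, 6↦2]  zeros at y ∈ {5}
  x = 3: [0↦3, 1↦5, 2↦4, 3↦5, 4↦6, 5↦5, 6↦0]  zeros at y ∈ {6}
  x = 4: [0↦5, 1↦4, 2↦3, 3↦0, 4↦0, 5↦1, 6↦1]  zeros at y ∈ {3, 4}
  x = 5: [0↦0, 1↦1, 2↦5, 3↦3, 4↦0, 5↦1, 6↦4]  zeros at y ∈ {0, 4}
  x = 6: [0↦1, 1↦2, 2↦2, 3↦6, 4↦5, 5↦4, 6↦1]  zeros at y ∈ ∅
Collecting zeros: affine points = {(0, 0), (0, 2), (0, 4), (2, 5), (3, 6), (4, 3), (4, 4), (5, 0), (5, 4)}.
Total count |C(F_7)_aff| = 9.


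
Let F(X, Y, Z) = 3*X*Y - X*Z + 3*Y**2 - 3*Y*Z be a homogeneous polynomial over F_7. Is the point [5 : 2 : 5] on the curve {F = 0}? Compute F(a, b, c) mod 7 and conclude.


F(5,2,5) ≡ 1 (mod 7); P is NOT on the curve.

Evaluate F(5, 2, 5) term-by-term (mod 7).
  3*X*Y ↦ 3·5·2·1 = 30
  -X*Z ↦ -1·5·1·5 = -25
  3*Y**2 ↦ 3·1·4·1 = 12
  -3*Y*Z ↦ -3·1·2·5 = -30
Sum: F(5, 2, 5) = (30) + (-25) + (12) + (-30) = -13.
Reducing mod 7: -13 ≡ 1 (mod 7).
Since F(a, b, c) ≡ 1 ≠ 0 (mod 7), P does NOT lie on the curve.


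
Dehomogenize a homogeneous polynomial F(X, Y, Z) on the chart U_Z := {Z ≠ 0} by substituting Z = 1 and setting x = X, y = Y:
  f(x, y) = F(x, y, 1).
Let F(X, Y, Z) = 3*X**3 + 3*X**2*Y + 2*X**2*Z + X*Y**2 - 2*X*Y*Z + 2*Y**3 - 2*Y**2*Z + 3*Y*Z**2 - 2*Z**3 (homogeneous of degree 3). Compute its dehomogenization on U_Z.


f(x, y) = 3*x**3 + 3*x**2*y + 2*x**2 + x*y**2 - 2*x*y + 2*y**3 - 2*y**2 + 3*y - 2

On U_Z we set Z = 1. Each monomial c·X^i·Y^j·Z^k in F becomes c·x^i·y^j·1^k = c·x^i·y^j.
Substituting Z = 1: F(X, Y, 1) = 3*x**3 + 3*x**2*y + 2*x**2 + x*y**2 - 2*x*y + 2*y**3 - 2*y**2 + 3*y - 2.
Note: deg(f) ≤ deg(F) = 3; strict inequality happens when F is divisible by Z (lost terms).


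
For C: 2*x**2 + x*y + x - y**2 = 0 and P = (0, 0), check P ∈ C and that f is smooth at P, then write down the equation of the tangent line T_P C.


Tangent line at P: x = 0.

Step 1: f(0, 0) = 0, so P lies on C.
Step 2: partial derivatives
  f_x(x, y) = 4*x + y + 1, f_y(x, y) = x - 2*y.
  f_x(P) = 1, f_y(P) = 0 (gradient nonzero, so P is smooth).
Step 3: tangent line at P: 1·(x − 0) + 0·(y − 0) = 0.
Expanding: x = 0.


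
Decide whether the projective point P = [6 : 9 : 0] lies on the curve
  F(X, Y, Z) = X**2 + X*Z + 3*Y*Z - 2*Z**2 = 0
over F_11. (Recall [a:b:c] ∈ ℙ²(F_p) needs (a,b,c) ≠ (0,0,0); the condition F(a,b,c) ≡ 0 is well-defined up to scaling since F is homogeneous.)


F(6,9,0) ≡ 3 (mod 11); P is NOT on the curve.

Evaluate F(6, 9, 0) term-by-term (mod 11).
  X**2 ↦ 1·36·1·1 = 36
  X*Z ↦ 1·6·1·0 = 0
  3*Y*Z ↦ 3·1·9·0 = 0
  -2*Z**2 ↦ -2·1·1·0 = 0
Sum: F(6, 9, 0) = (36) + (0) + (0) + (0) = 36.
Reducing mod 11: 36 ≡ 3 (mod 11).
Since F(a, b, c) ≡ 3 ≠ 0 (mod 11), P does NOT lie on the curve.


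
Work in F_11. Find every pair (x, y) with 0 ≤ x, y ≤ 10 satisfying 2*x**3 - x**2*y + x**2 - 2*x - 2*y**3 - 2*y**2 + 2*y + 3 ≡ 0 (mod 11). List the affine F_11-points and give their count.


Affine F_11-points: {(0, 8), (3, 2), (3, 3), (3, 5), (4, 1), (4, 4), (4, 5), (5, 2), (5, 6), (6, 5), (8, 7), (9, 1), (9, 2), (9, 7)}; count = 14.

For each of the 121 pairs (x, y) ∈ F_11², evaluate f(x, y) mod 11. Record the zeros.
  x = 0: [0↦3, 1↦1, 2↦5, 3↦3, 4↦5, 5↦10, 6↦6, 7↦3, 8↦0, 9↦7, 10↦1]  zeros at y ∈ {8}
  x = 1: [0↦4, 1↦1, 2↦4, 3↦1, 4↦2, 5↦6, 6↦1, 7↦8, 8↦4, 9↦10, 10↦3]  zeros at y ∈ ∅
  x = 2: [0↦8, 1↦2, 2↦2, 3↦7, 4↦5, 5↦6, 6↦9, 7↦2, 8↦6, 9↦9, 10↦10]  zeros at y ∈ ∅
  x = 3: [0↦5, 1↦5, 2↦0, 3↦0, 4↦4, 5↦0, 6↦9, 7↦8, 8↦7, 9↦5, 10↦1]  zeros at y ∈ {2, 3, 5}
  x = 4: [0↦7, 1↦0, 2↦10, 3↦3, 4↦0, 5↦0, 6↦2, 7↦5, 8↦8, 9↦10, 10↦10]  zeros at y ∈ {1, 4, 5}
  x = 5: [0↦4, 1↦10, 2↦0, 3↦6, 4↦5, 5↦7, 6↦0, 7↦5, 8↦10, 9↦3, 10↦5]  zeros at y ∈ {2, 6}
  x = 6: [0↦8, 1↦3, 2↦4, 3↦10, 4↦9, 5↦0, 6↦4, 7↦9, 8↦3, 9↦7, 10↦9]  zeros at y ∈ {5}
  x = 7: [0↦9, 1↦2, 2↦1, 3↦5, 4↦2, 5↦2, 6↦4, 7↦7, 8↦10, 9↦1, 10↦1]  zeros at y ∈ ∅
  x = 8: [0↦8, 1↦8, 2↦3, 3↦3, 4↦7, 5↦3, 6↦1, 7↦0, 8↦10, 9↦8, 10↦4]  zeros at y ∈ {7}
  x = 9: [0↦6, 1↦0, 2↦0, 3↦5, 4↦3, 5↦4, 6↦7, 7↦0, 8↦4, 9↦7, 10↦8]  zeros at y ∈ {1, 2, 7}
  x = 10: [0↦4, 1↦1, 2↦4, 3↦1, 4↦2, 5↦6, 6↦1, 7↦8, 8↦4, 9↦10, 10↦3]  zeros at y ∈ ∅
Collecting zeros: affine points = {(0, 8), (3, 2), (3, 3), (3, 5), (4, 1), (4, 4), (4, 5), (5, 2), (5, 6), (6, 5), (8, 7), (9, 1), (9, 2), (9, 7)}.
Total count |C(F_11)_aff| = 14.


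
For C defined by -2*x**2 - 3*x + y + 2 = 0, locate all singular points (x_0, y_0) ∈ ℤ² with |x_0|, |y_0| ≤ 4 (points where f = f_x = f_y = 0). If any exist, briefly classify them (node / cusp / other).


No singular points in the scanned grid; C is smooth there.

Compute partial derivatives:
  f_x = -4*x - 3.
  f_y = 1.
f_y = 1 is a nonzero constant, so f_y never vanishes: no point (x, y) can satisfy f = f_x = f_y = 0. In particular no (x, y) ∈ {−4, ..., 4}² is singular; the curve is smooth.


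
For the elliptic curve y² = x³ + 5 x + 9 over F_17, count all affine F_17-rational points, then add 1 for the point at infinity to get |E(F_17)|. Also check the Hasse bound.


Affine points = {(0, 3), (0, 14), (1, 7), (1, 10), (3, 0), (4, 5), (4, 12), (6, 0), (7, 8), (7, 9), (8, 0), (9, 1), (9, 16), (11, 1), (11, 16), (14, 1), (14, 16), (15, 5), (15, 12)}; affine count = 19; |E(F_17)| = 20.

Discriminant check: Δ ∝ 4a³ + 27b² = 4·5³ + 27·9² = 4·125 + 27·81 ≡ 1 (mod 17). Nonzero ⇒ E is nonsingular.
For each x ∈ F_17, compute rhs = x³ + 5·x + 9 mod 17, then count y ∈ F_17 with y² ≡ rhs.
  x = 0: rhs = 9, matching y values: 3, 14 (2 points).
  x = 1: rhs = 15, matching y values: 7, 10 (2 points).
  x = 2: rhs = 10, matching y values: none (0 points).
  x = 3: rhs = 0, matching y values: 0 (1 points).
  x = 4: rhs = 8, matching y values: 5, 12 (2 points).
  x = 5: rhs = 6, matching y values: none (0 points).
  x = 6: rhs = 0, matching y values: 0 (1 points).
  x = 7: rhs = 13, matching y values: 8, 9 (2 points).
  x = 8: rhs = 0, matching y values: 0 (1 points).
  x = 9: rhs = 1, matching y values: 1, 16 (2 points).
  x = 10: rhs = 5, matching y values: none (0 points).
  x = 11: rhs = 1, matching y values: 1, 16 (2 points).
  x = 12: rhs = 12, matching y values: none (0 points).
  x = 13: rhs = 10, matching y values: none (0 points).
  x = 14: rhs = 1, matching y values: 1, 16 (2 points).
  x = 15: rhs = 8, matching y values: 5, 12 (2 points).
  x = 16: rhs = 3, matching y values: none (0 points).
Total affine count: 19.
Full point count |E(F_17)| = 19 + 1 = 20.
Hasse bound: |20 − (17+1)| = |2| = 2 ≤ 2√17 ≈ 8.2462 ✓.


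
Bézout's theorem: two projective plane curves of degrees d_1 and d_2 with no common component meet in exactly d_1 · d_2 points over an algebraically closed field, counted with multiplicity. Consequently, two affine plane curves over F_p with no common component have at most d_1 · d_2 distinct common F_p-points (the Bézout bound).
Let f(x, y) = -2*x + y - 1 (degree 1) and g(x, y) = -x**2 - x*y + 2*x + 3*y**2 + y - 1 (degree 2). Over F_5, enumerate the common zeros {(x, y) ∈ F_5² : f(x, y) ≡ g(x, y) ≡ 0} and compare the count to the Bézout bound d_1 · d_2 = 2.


Common zeros: ∅; count = 0; Bézout bound = 2.

deg(f) = 1, deg(g) = 2, so Bézout bound = 2.
Scan x ∈ F_5. For each x, list the y ∈ F_5 with f(x, y) ≡ 0 and those with g(x, y) ≡ 0 (mod 5); the common zeros in that column are the intersection.
  x = 0: f ≡ 0 at y ∈ {1}; g ≡ 0 at y ∈ ∅; common: ∅.
  x = 1: f ≡ 0 at y ∈ {3}; g ≡ 0 at y ∈ {0}; common: ∅.
  x = 2: f ≡ 0 at y ∈ {0}; g ≡ 0 at y ∈ ∅; common: ∅.
  x = 3: f ≡ 0 at y ∈ {2}; g ≡ 0 at y ∈ ∅; common: ∅.
  x = 4: f ≡ 0 at y ∈ {4}; g ≡ 0 at y ∈ ∅; common: ∅.
Collecting: common zeros = ∅, so the count is 0.
Comparison with the Bézout bound: 0 ≤ 2 = deg(f)·deg(g), as expected for curves with no common component (the affine F_5-count falls short of the bound because intersections may lie at infinity, over extension fields, or carry multiplicity).


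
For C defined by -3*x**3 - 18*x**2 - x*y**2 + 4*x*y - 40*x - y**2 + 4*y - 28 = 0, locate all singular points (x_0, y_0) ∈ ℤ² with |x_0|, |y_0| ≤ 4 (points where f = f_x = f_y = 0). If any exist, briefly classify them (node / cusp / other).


Singular points: {(-2, 2)}; classification: cusp.

Compute partial derivatives:
  f_x = -9*x**2 - 36*x - y**2 + 4*y - 40.
  f_y = -2*x*y + 4*x - 2*y + 4.
Scan x_0 ∈ {−4, ..., 4}. For each x_0, f_y(x_0, y) is a polynomial in y; find its integer roots y ∈ {−4, ..., 4}, then test f_x and f at those candidates.
  x = -4: f_y(-4, y) = 6*y - 12; vanishes at y ∈ {2}. (-4, 2): f_x = -36 ≠ 0.
  x = -3: f_y(-3, y) = 4*y - 8; vanishes at y ∈ {2}. (-3, 2): f_x = -9 ≠ 0.
  x = -2: f_y(-2, y) = 2*y - 4; vanishes at y ∈ {2}. (-2, 2): f_x = 0, f = 0 — SINGULAR.
  x = -1: f_y(-1, y) = 0; vanishes at y ∈ {-4, -3, -2, -1, 0, 1, 2, 3, 4}. (-1, -4): f_x = -45 ≠ 0; (-1, -3): f_x = -34 ≠ 0; (-1, -2): f_x = -25 ≠ 0; (-1, -1): f_x = -18 ≠ 0; (-1, 0): f_x = -13 ≠ 0; (-1, 1): f_x = -10 ≠ 0; (-1, 2): f_x = -9 ≠ 0; (-1, 3): f_x = -10 ≠ 0; (-1, 4): f_x = -13 ≠ 0.
  x = 0: f_y(0, y) = 4 - 2*y; vanishes at y ∈ {2}. (0, 2): f_x = -36 ≠ 0.
  x = 1: f_y(1, y) = 8 - 4*y; vanishes at y ∈ {2}. (1, 2): f_x = -81 ≠ 0.
  x = 2: f_y(2, y) = 12 - 6*y; vanishes at y ∈ {2}. (2, 2): f_x = -144 ≠ 0.
  x = 3: f_y(3, y) = 16 - 8*y; vanishes at y ∈ {2}. (3, 2): f_x = -225 ≠ 0.
  x = 4: f_y(4, y) = 20 - 10*y; vanishes at y ∈ {2}. (4, 2): f_x = -324 ≠ 0.
Only singular point on the grid: (-2, 2).
Classify: substitute x = -2 + u, y = 2 + v and expand: f = -3*u**3 - u*v**2 + v**2.
No constant or linear terms (consistent with a singular point). Quadratic part: v**2. Cubic part: -3*u**3 - u*v**2.
The quadratic part v**2 is a perfect square, so there is a single (double) tangent line v = 0, i.e. y = 2. Restricting the cubic part to that line (v = 0) leaves -3*u**3 ≠ 0, so f is not divisible by v and the branch is v² ≈ 3*u**3 to lowest order — this is a cusp.
Classification: cusp.


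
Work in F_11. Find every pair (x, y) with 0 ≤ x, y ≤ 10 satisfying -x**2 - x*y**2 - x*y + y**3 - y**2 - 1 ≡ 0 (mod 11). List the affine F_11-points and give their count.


Affine F_11-points: {(0, 5), (1, 8), (2, 3), (3, 4), (3, 5), (3, 6), (4, 8), (7, 2), (8, 3), (9, 2), (10, 1), (10, 4), (10, 6)}; count = 13.

For each of the 121 pairs (x, y) ∈ F_11², evaluate f(x, y) mod 11. Record the zeros.
  x = 0: [0↦10, 1↦10, 2↦3, 3↦6, 4↦3, 5↦0, 6↦3, 7↦7, 8↦7, 9↦9, 10↦8]  zeros at y ∈ {5}
  x = 1: [0↦9, 1↦7, 2↦7, 3↦4, 4↦4, 5↦2, 6↦4, 7↦5, 8↦0, 9↦6, 10↦7]  zeros at y ∈ {8}
  x = 2: [0↦6, 1↦2, 2↦9, 3↦0, 4↦3, 5↦2, 6↦3, 7↦1, 8↦2, 9↦1, 10↦4]  zeros at y ∈ {3}
  x = 3: [0↦1, 1↦6, 2↦9, 3↦5, 4↦0, 5↦0, 6↦0, 7↦6, 8↦2, 9↦5, 10↦10]  zeros at y ∈ {4, 5, 6}
  x = 4: [0↦5, 1↦8, 2↦7, 3↦8, 4↦6, 5↦7, 6↦6, 7↦9, 8↦0, 9↦7, 10↦3]  zeros at y ∈ {8}
  x = 5: [0↦7, 1↦8, 2↦3, 3↦9, 4↦10, 5↦1, 6↦10, 7↦10, 8↦7, 9↦7, 10↦5]  zeros at y ∈ ∅
  x = 6: [0↦7, 1↦6, 2↦8, 3↦8, 4↦1, 5↦4, 6↦1, 7↦9, 8↦1, 9↦5, 10↦5]  zeros at y ∈ ∅
  x = 7: [0↦5, 1↦2, 2↦0, 3↦5, 4↦1, 5↦5, 6↦1, 7↦6, 8↦4, 9↦1, 10↦3]  zeros at y ∈ {2}
  x = 8: [0↦1, 1↦7, 2↦1, 3↦0, 4↦10, 5↦4, 6↦10, 7↦1, 8↦5, 9↦6, 10↦10]  zeros at y ∈ {3}
  x = 9: [0↦6, 1↦10, 2↦0, 3↦4, 4↦6, 5↦1, 6↦6, 7↦5, 8↦4, 9↦9, 10↦4]  zeros at y ∈ {2}
  x = 10: [0↦9, 1↦0, 2↦8, 3↦6, 4↦0, 5↦7, 6↦0, 7↦7, 8↦1, 9↦10, 10↦7]  zeros at y ∈ {1, 4, 6}
Collecting zeros: affine points = {(0, 5), (1, 8), (2, 3), (3, 4), (3, 5), (3, 6), (4, 8), (7, 2), (8, 3), (9, 2), (10, 1), (10, 4), (10, 6)}.
Total count |C(F_11)_aff| = 13.


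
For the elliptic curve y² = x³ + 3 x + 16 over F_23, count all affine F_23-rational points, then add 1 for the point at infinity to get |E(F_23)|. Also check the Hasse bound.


Affine points = {(0, 4), (0, 19), (3, 11), (3, 12), (4, 0), (5, 8), (5, 15), (7, 9), (7, 14), (8, 0), (9, 6), (9, 17), (11, 0), (12, 3), (12, 20), (15, 3), (15, 20), (17, 9), (17, 14), (19, 3), (19, 20), (20, 7), (20, 16), (21, 5), (21, 18), (22, 9), (22, 14)}; affine count = 27; |E(F_23)| = 28.

Discriminant check: Δ ∝ 4a³ + 27b² = 4·3³ + 27·16² = 4·27 + 27·256 ≡ 5 (mod 23). Nonzero ⇒ E is nonsingular.
For each x ∈ F_23, compute rhs = x³ + 3·x + 16 mod 23, then count y ∈ F_23 with y² ≡ rhs.
  x = 0: rhs = 16, matching y values: 4, 19 (2 points).
  x = 1: rhs = 20, matching y values: none (0 points).
  x = 2: rhs = 7, matching y values: none (0 points).
  x = 3: rhs = 6, matching y values: 11, 12 (2 points).
  x = 4: rhs = 0, matching y values: 0 (1 points).
  x = 5: rhs = 18, matching y values: 8, 15 (2 points).
  x = 6: rhs = 20, matching y values: none (0 points).
  x = 7: rhs = 12, matching y values: 9, 14 (2 points).
  x = 8: rhs = 0, matching y values: 0 (1 points).
  x = 9: rhs = 13, matching y values: 6, 17 (2 points).
  x = 10: rhs = 11, matching y values: none (0 points).
  x = 11: rhs = 0, matching y values: 0 (1 points).
  x = 12: rhs = 9, matching y values: 3, 20 (2 points).
  x = 13: rhs = 21, matching y values: none (0 points).
  x = 14: rhs = 19, matching y values: none (0 points).
  x = 15: rhs = 9, matching y values: 3, 20 (2 points).
  x = 16: rhs = 20, matching y values: none (0 points).
  x = 17: rhs = 12, matching y values: 9, 14 (2 points).
  x = 18: rhs = 14, matching y values: none (0 points).
  x = 19: rhs = 9, matching y values: 3, 20 (2 points).
  x = 20: rhs = 3, matching y values: 7, 16 (2 points).
  x = 21: rhs = 2, matching y values: 5, 18 (2 points).
  x = 22: rhs = 12, matching y values: 9, 14 (2 points).
Total affine count: 27.
Full point count |E(F_23)| = 27 + 1 = 28.
Hasse bound: |28 − (23+1)| = |4| = 4 ≤ 2√23 ≈ 9.5917 ✓.


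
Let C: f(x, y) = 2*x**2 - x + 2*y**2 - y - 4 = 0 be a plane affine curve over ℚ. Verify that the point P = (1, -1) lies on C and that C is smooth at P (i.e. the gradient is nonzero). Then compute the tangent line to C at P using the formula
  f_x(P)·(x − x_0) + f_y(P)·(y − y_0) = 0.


Tangent line at P: 3*x - 5*y - 8 = 0.

Step 1: f(1, -1) = 0, so P lies on C.
Step 2: partial derivatives
  f_x(x, y) = 4*x - 1, f_y(x, y) = 4*y - 1.
  f_x(P) = 3, f_y(P) = -5 (gradient nonzero, so P is smooth).
Step 3: tangent line at P: 3·(x − 1) + -5·(y − -1) = 0.
Expanding: 3*x - 5*y - 8 = 0.


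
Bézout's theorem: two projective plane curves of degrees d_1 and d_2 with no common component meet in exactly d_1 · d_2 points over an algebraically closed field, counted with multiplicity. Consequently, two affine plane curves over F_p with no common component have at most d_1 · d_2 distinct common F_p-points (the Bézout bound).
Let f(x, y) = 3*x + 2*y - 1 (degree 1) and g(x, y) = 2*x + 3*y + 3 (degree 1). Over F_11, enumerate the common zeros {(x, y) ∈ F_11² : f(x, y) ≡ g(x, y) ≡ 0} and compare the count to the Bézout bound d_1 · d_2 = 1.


Common zeros: {(4, 0)}; count = 1; Bézout bound = 1.

deg(f) = 1, deg(g) = 1, so Bézout bound = 1.
Scan x ∈ F_11. For each x, list the y ∈ F_11 with f(x, y) ≡ 0 and those with g(x, y) ≡ 0 (mod 11); the common zeros in that column are the intersection.
  x = 0: f ≡ 0 at y ∈ {6}; g ≡ 0 at y ∈ {10}; common: ∅.
  x = 1: f ≡ 0 at y ∈ {10}; g ≡ 0 at y ∈ {2}; common: ∅.
  x = 2: f ≡ 0 at y ∈ {3}; g ≡ 0 at y ∈ {5}; common: ∅.
  x = 3: f ≡ 0 at y ∈ {7}; g ≡ 0 at y ∈ {8}; common: ∅.
  x = 4: f ≡ 0 at y ∈ {0}; g ≡ 0 at y ∈ {0}; common: {0}.
  x = 5: f ≡ 0 at y ∈ {4}; g ≡ 0 at y ∈ {3}; common: ∅.
  x = 6: f ≡ 0 at y ∈ {8}; g ≡ 0 at y ∈ {6}; common: ∅.
  x = 7: f ≡ 0 at y ∈ {1}; g ≡ 0 at y ∈ {9}; common: ∅.
  x = 8: f ≡ 0 at y ∈ {5}; g ≡ 0 at y ∈ {1}; common: ∅.
  x = 9: f ≡ 0 at y ∈ {9}; g ≡ 0 at y ∈ {4}; common: ∅.
  x = 10: f ≡ 0 at y ∈ {2}; g ≡ 0 at y ∈ {7}; common: ∅.
Collecting: common zeros = {(4, 0)}, so the count is 1.
Comparison with the Bézout bound: 1 ≤ 1 = deg(f)·deg(g), as expected for curves with no common component (the bound is attained).


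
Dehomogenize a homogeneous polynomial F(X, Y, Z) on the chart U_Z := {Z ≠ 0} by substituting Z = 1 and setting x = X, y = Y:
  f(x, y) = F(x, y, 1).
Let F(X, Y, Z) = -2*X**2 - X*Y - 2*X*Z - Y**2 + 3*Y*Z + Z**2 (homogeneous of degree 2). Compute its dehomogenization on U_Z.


f(x, y) = -2*x**2 - x*y - 2*x - y**2 + 3*y + 1

On U_Z we set Z = 1. Each monomial c·X^i·Y^j·Z^k in F becomes c·x^i·y^j·1^k = c·x^i·y^j.
Substituting Z = 1: F(X, Y, 1) = -2*x**2 - x*y - 2*x - y**2 + 3*y + 1.
Note: deg(f) ≤ deg(F) = 2; strict inequality happens when F is divisible by Z (lost terms).


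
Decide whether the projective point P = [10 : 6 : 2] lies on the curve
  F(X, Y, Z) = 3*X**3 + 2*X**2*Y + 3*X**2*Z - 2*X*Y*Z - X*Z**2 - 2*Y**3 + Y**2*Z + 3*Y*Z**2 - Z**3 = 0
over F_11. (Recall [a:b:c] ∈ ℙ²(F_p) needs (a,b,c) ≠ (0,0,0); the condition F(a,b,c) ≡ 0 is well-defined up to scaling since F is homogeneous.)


F(10,6,2) ≡ 0 (mod 11); P is on the curve.

Evaluate F(10, 6, 2) term-by-term (mod 11).
  3*X**3 ↦ 3·1000·1·1 = 3000
  2*X**2*Y ↦ 2·100·6·1 = 1200
  3*X**2*Z ↦ 3·100·1·2 = 600
  -2*X*Y*Z ↦ -2·10·6·2 = -240
  -X*Z**2 ↦ -1·10·1·4 = -40
  -2*Y**3 ↦ -2·1·216·1 = -432
  Y**2*Z ↦ 1·1·36·2 = 72
  3*Y*Z**2 ↦ 3·1·6·4 = 72
  -Z**3 ↦ -1·1·1·8 = -8
Sum: F(10, 6, 2) = (3000) + (1200) + (600) + (-240) + (-40) + (-432) + (72) + (72) + (-8) = 4224.
Reducing mod 11: 4224 ≡ 0 (mod 11).
Since F(a, b, c) ≡ 0 (mod 11), P lies on the curve.


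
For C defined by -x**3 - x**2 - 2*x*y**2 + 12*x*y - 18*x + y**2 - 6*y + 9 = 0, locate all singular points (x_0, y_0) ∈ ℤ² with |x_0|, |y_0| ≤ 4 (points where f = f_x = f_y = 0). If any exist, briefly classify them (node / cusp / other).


Singular points: {(0, 3)}; classification: node.

Compute partial derivatives:
  f_x = -3*x**2 - 2*x - 2*y**2 + 12*y - 18.
  f_y = -4*x*y + 12*x + 2*y - 6.
Scan x_0 ∈ {−4, ..., 4}. For each x_0, f_y(x_0, y) is a polynomial in y; find its integer roots y ∈ {−4, ..., 4}, then test f_x and f at those candidates.
  x = -4: f_y(-4, y) = 18*y - 54; vanishes at y ∈ {3}. (-4, 3): f_x = -40 ≠ 0.
  x = -3: f_y(-3, y) = 14*y - 42; vanishes at y ∈ {3}. (-3, 3): f_x = -21 ≠ 0.
  x = -2: f_y(-2, y) = 10*y - 30; vanishes at y ∈ {3}. (-2, 3): f_x = -8 ≠ 0.
  x = -1: f_y(-1, y) = 6*y - 18; vanishes at y ∈ {3}. (-1, 3): f_x = -1 ≠ 0.
  x = 0: f_y(0, y) = 2*y - 6; vanishes at y ∈ {3}. (0, 3): f_x = 0, f = 0 — SINGULAR.
  x = 1: f_y(1, y) = 6 - 2*y; vanishes at y ∈ {3}. (1, 3): f_x = -5 ≠ 0.
  x = 2: f_y(2, y) = 18 - 6*y; vanishes at y ∈ {3}. (2, 3): f_x = -16 ≠ 0.
  x = 3: f_y(3, y) = 30 - 10*y; vanishes at y ∈ {3}. (3, 3): f_x = -33 ≠ 0.
  x = 4: f_y(4, y) = 42 - 14*y; vanishes at y ∈ {3}. (4, 3): f_x = -56 ≠ 0.
Only singular point on the grid: (0, 3).
Classify: substitute x = 0 + u, y = 3 + v and expand: f = -u**3 - u**2 - 2*u*v**2 + v**2.
No constant or linear terms (consistent with a singular point). Quadratic part: -u**2 + v**2. Cubic part: -u**3 - 2*u*v**2.
The quadratic part v**2 - u**2 = (v − u)(v + u) splits into two distinct linear factors, so there are two distinct tangent lines y − 3 = ±(x − 0) — this is a node (ordinary double point).
Classification: node.


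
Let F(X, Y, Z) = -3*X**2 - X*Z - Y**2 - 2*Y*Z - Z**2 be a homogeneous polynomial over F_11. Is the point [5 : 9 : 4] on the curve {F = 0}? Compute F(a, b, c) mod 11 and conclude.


F(5,9,4) ≡ 0 (mod 11); P is on the curve.

Evaluate F(5, 9, 4) term-by-term (mod 11).
  -3*X**2 ↦ -3·25·1·1 = -75
  -X*Z ↦ -1·5·1·4 = -20
  -Y**2 ↦ -1·1·81·1 = -81
  -2*Y*Z ↦ -2·1·9·4 = -72
  -Z**2 ↦ -1·1·1·16 = -16
Sum: F(5, 9, 4) = (-75) + (-20) + (-81) + (-72) + (-16) = -264.
Reducing mod 11: -264 ≡ 0 (mod 11).
Since F(a, b, c) ≡ 0 (mod 11), P lies on the curve.


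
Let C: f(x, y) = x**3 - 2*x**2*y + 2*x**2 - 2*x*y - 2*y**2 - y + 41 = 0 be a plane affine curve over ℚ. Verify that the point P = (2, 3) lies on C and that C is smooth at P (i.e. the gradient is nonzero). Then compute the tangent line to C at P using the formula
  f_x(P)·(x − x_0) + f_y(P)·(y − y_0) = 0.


Tangent line at P: -10*x - 25*y + 95 = 0.

Step 1: f(2, 3) = 0, so P lies on C.
Step 2: partial derivatives
  f_x(x, y) = 3*x**2 - 4*x*y + 4*x - 2*y, f_y(x, y) = -2*x**2 - 2*x - 4*y - 1.
  f_x(P) = -10, f_y(P) = -25 (gradient nonzero, so P is smooth).
Step 3: tangent line at P: -10·(x − 2) + -25·(y − 3) = 0.
Expanding: -10*x - 25*y + 95 = 0.


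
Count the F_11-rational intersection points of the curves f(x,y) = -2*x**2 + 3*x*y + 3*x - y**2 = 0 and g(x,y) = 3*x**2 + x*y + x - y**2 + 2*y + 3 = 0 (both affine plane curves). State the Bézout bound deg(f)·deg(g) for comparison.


Common zeros: {(3, 5), (6, 5)}; count = 2; Bézout bound = 4.

deg(f) = 2, deg(g) = 2, so Bézout bound = 4.
Scan x ∈ F_11. For each x, list the y ∈ F_11 with f(x, y) ≡ 0 and those with g(x, y) ≡ 0 (mod 11); the common zeros in that column are the intersection.
  x = 0: f ≡ 0 at y ∈ {0}; g ≡ 0 at y ∈ {3, 10}; common: ∅.
  x = 1: f ≡ 0 at y ∈ ∅; g ≡ 0 at y ∈ {6, 8}; common: ∅.
  x = 2: f ≡ 0 at y ∈ ∅; g ≡ 0 at y ∈ ∅; common: ∅.
  x = 3: f ≡ 0 at y ∈ {4, 5}; g ≡ 0 at y ∈ {0, 5}; common: {5}.
  x = 4: f ≡ 0 at y ∈ {2, 10}; g ≡ 0 at y ∈ {0, 6}; common: ∅.
  x = 5: f ≡ 0 at y ∈ ∅; g ≡ 0 at y ∈ ∅; common: ∅.
  x = 6: f ≡ 0 at y ∈ {2, 5}; g ≡ 0 at y ∈ {3, 5}; common: {5}.
  x = 7: f ≡ 0 at y ∈ {0, 10}; g ≡ 0 at y ∈ {1, 8}; common: ∅.
  x = 8: f ≡ 0 at y ∈ ∅; g ≡ 0 at y ∈ ∅; common: ∅.
  x = 9: f ≡ 0 at y ∈ ∅; g ≡ 0 at y ∈ ∅; common: ∅.
  x = 10: f ≡ 0 at y ∈ {4}; g ≡ 0 at y ∈ ∅; common: ∅.
Collecting: common zeros = {(3, 5), (6, 5)}, so the count is 2.
Comparison with the Bézout bound: 2 ≤ 4 = deg(f)·deg(g), as expected for curves with no common component (the affine F_11-count falls short of the bound because intersections may lie at infinity, over extension fields, or carry multiplicity).


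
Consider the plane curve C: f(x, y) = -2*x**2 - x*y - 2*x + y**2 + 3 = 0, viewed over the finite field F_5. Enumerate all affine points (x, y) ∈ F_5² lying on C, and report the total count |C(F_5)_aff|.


Affine F_5-points: {(1, 3), (2, 1), (4, 1), (4, 3)}; count = 4.

For each of the 25 pairs (x, y) ∈ F_5², evaluate f(x, y) mod 5. Record the zeros.
  x = 0: [0↦3, 1↦4, 2↦2, 3↦2, 4↦4]  zeros at y ∈ ∅
  x = 1: [0↦4, 1↦4, 2↦1, 3↦0, 4↦1]  zeros at y ∈ {3}
  x = 2: [0↦1, 1↦0, 2↦1, 3↦4, 4↦4]  zeros at y ∈ {1}
  x = 3: [0↦4, 1↦2, 2↦2, 3↦4, 4↦3]  zeros at y ∈ ∅
  x = 4: [0↦3, 1↦0, 2↦4, 3↦0, 4↦3]  zeros at y ∈ {1, 3}
Collecting zeros: affine points = {(1, 3), (2, 1), (4, 1), (4, 3)}.
Total count |C(F_5)_aff| = 4.


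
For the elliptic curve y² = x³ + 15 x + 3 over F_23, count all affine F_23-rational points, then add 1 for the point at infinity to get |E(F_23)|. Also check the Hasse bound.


Affine points = {(0, 7), (0, 16), (2, 8), (2, 15), (3, 11), (3, 12), (4, 9), (4, 14), (9, 4), (9, 19), (10, 7), (10, 16), (11, 2), (11, 21), (12, 5), (12, 18), (13, 7), (13, 16), (14, 6), (14, 17), (20, 0)}; affine count = 21; |E(F_23)| = 22.

Discriminant check: Δ ∝ 4a³ + 27b² = 4·15³ + 27·3² = 4·3375 + 27·9 ≡ 12 (mod 23). Nonzero ⇒ E is nonsingular.
For each x ∈ F_23, compute rhs = x³ + 15·x + 3 mod 23, then count y ∈ F_23 with y² ≡ rhs.
  x = 0: rhs = 3, matching y values: 7, 16 (2 points).
  x = 1: rhs = 19, matching y values: none (0 points).
  x = 2: rhs = 18, matching y values: 8, 15 (2 points).
  x = 3: rhs = 6, matching y values: 11, 12 (2 points).
  x = 4: rhs = 12, matching y values: 9, 14 (2 points).
  x = 5: rhs = 19, matching y values: none (0 points).
  x = 6: rhs = 10, matching y values: none (0 points).
  x = 7: rhs = 14, matching y values: none (0 points).
  x = 8: rhs = 14, matching y values: none (0 points).
  x = 9: rhs = 16, matching y values: 4, 19 (2 points).
  x = 10: rhs = 3, matching y values: 7, 16 (2 points).
  x = 11: rhs = 4, matching y values: 2, 21 (2 points).
  x = 12: rhs = 2, matching y values: 5, 18 (2 points).
  x = 13: rhs = 3, matching y values: 7, 16 (2 points).
  x = 14: rhs = 13, matching y values: 6, 17 (2 points).
  x = 15: rhs = 15, matching y values: none (0 points).
  x = 16: rhs = 15, matching y values: none (0 points).
  x = 17: rhs = 19, matching y values: none (0 points).
  x = 18: rhs = 10, matching y values: none (0 points).
  x = 19: rhs = 17, matching y values: none (0 points).
  x = 20: rhs = 0, matching y values: 0 (1 points).
  x = 21: rhs = 11, matching y values: none (0 points).
  x = 22: rhs = 10, matching y values: none (0 points).
Total affine count: 21.
Full point count |E(F_23)| = 21 + 1 = 22.
Hasse bound: |22 − (23+1)| = |-2| = 2 ≤ 2√23 ≈ 9.5917 ✓.


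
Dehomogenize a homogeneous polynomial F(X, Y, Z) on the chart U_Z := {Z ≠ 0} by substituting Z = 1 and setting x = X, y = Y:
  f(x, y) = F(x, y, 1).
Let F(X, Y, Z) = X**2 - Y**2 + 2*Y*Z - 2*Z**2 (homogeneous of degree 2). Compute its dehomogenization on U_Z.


f(x, y) = x**2 - y**2 + 2*y - 2

On U_Z we set Z = 1. Each monomial c·X^i·Y^j·Z^k in F becomes c·x^i·y^j·1^k = c·x^i·y^j.
Substituting Z = 1: F(X, Y, 1) = x**2 - y**2 + 2*y - 2.
Note: deg(f) ≤ deg(F) = 2; strict inequality happens when F is divisible by Z (lost terms).


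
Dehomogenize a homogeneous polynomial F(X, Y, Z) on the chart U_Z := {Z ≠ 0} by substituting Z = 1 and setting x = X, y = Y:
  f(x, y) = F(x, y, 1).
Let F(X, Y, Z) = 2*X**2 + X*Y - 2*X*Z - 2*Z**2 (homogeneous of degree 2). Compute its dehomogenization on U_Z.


f(x, y) = 2*x**2 + x*y - 2*x - 2

On U_Z we set Z = 1. Each monomial c·X^i·Y^j·Z^k in F becomes c·x^i·y^j·1^k = c·x^i·y^j.
Substituting Z = 1: F(X, Y, 1) = 2*x**2 + x*y - 2*x - 2.
Note: deg(f) ≤ deg(F) = 2; strict inequality happens when F is divisible by Z (lost terms).


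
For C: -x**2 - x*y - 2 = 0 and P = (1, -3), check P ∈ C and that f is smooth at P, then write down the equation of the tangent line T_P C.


Tangent line at P: x - y - 4 = 0.

Step 1: f(1, -3) = 0, so P lies on C.
Step 2: partial derivatives
  f_x(x, y) = -2*x - y, f_y(x, y) = -x.
  f_x(P) = 1, f_y(P) = -1 (gradient nonzero, so P is smooth).
Step 3: tangent line at P: 1·(x − 1) + -1·(y − -3) = 0.
Expanding: x - y - 4 = 0.


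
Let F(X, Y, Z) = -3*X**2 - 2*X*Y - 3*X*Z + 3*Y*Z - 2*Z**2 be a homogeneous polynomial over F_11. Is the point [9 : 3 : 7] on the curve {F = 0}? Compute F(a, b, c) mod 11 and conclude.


F(9,3,7) ≡ 7 (mod 11); P is NOT on the curve.

Evaluate F(9, 3, 7) term-by-term (mod 11).
  -3*X**2 ↦ -3·81·1·1 = -243
  -2*X*Y ↦ -2·9·3·1 = -54
  -3*X*Z ↦ -3·9·1·7 = -189
  3*Y*Z ↦ 3·1·3·7 = 63
  -2*Z**2 ↦ -2·1·1·49 = -98
Sum: F(9, 3, 7) = (-243) + (-54) + (-189) + (63) + (-98) = -521.
Reducing mod 11: -521 ≡ 7 (mod 11).
Since F(a, b, c) ≡ 7 ≠ 0 (mod 11), P does NOT lie on the curve.


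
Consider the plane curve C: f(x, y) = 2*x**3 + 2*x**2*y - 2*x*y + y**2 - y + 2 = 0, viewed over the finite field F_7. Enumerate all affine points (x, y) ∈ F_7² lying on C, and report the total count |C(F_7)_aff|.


Affine F_7-points: {(0, 4), (2, 2), (3, 0), (3, 3), (4, 1), (4, 4), (5, 0), (5, 3), (6, 0), (6, 4)}; count = 10.

For each of the 49 pairs (x, y) ∈ F_7², evaluate f(x, y) mod 7. Record the zeros.
  x = 0: [0↦2, 1↦2, 2↦4, 3↦1, 4↦0, 5↦1, 6↦4]  zeros at y ∈ {4}
  x = 1: [0↦4, 1↦4, 2↦6, 3↦3, 4↦2, 5↦3, 6↦6]  zeros at y ∈ ∅
  x = 2: [0↦4, 1↦1, 2↦0, 3↦1, 4↦4, 5↦2, 6↦2]  zeros at y ∈ {2}
  x = 3: [0↦0, 1↦5, 2↦5, 3↦0, 4↦4, 5↦3, 6↦4]  zeros at y ∈ {0, 3}
  x = 4: [0↦4, 1↦0, 2↦5, 3↦5, 4↦0, 5↦4, 6↦3]  zeros at y ∈ {1, 4}
  x = 5: [0↦0, 1↦5, 2↦5, 3↦0, 4↦4, 5↦3, 6↦4]  zeros at y ∈ {0, 3}
  x = 6: [0↦0, 1↦4, 2↦3, 3↦4, 4↦0, 5↦5, 6↦5]  zeros at y ∈ {0, 4}
Collecting zeros: affine points = {(0, 4), (2, 2), (3, 0), (3, 3), (4, 1), (4, 4), (5, 0), (5, 3), (6, 0), (6, 4)}.
Total count |C(F_7)_aff| = 10.


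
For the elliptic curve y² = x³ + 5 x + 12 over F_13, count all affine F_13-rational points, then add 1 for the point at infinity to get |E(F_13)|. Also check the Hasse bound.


Affine points = {(0, 5), (0, 8), (2, 2), (2, 11), (7, 0), (10, 3), (10, 10)}; affine count = 7; |E(F_13)| = 8.

Discriminant check: Δ ∝ 4a³ + 27b² = 4·5³ + 27·12² = 4·125 + 27·144 ≡ 7 (mod 13). Nonzero ⇒ E is nonsingular.
For each x ∈ F_13, compute rhs = x³ + 5·x + 12 mod 13, then count y ∈ F_13 with y² ≡ rhs.
  x = 0: rhs = 12, matching y values: 5, 8 (2 points).
  x = 1: rhs = 5, matching y values: none (0 points).
  x = 2: rhs = 4, matching y values: 2, 11 (2 points).
  x = 3: rhs = 2, matching y values: none (0 points).
  x = 4: rhs = 5, matching y values: none (0 points).
  x = 5: rhs = 6, matching y values: none (0 points).
  x = 6: rhs = 11, matching y values: none (0 points).
  x = 7: rhs = 0, matching y values: 0 (1 points).
  x = 8: rhs = 5, matching y values: none (0 points).
  x = 9: rhs = 6, matching y values: none (0 points).
  x = 10: rhs = 9, matching y values: 3, 10 (2 points).
  x = 11: rhs = 7, matching y values: none (0 points).
  x = 12: rhs = 6, matching y values: none (0 points).
Total affine count: 7.
Full point count |E(F_13)| = 7 + 1 = 8.
Hasse bound: |8 − (13+1)| = |-6| = 6 ≤ 2√13 ≈ 7.2111 ✓.


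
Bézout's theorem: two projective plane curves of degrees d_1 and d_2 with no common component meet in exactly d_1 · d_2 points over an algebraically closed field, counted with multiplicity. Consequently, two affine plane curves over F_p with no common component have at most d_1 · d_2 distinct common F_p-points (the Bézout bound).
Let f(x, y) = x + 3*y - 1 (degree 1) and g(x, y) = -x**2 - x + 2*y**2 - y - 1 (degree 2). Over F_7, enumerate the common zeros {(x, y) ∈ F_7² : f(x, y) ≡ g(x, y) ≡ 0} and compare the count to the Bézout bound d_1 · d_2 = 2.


Common zeros: {(6, 3)}; count = 1; Bézout bound = 2.

deg(f) = 1, deg(g) = 2, so Bézout bound = 2.
Scan x ∈ F_7. For each x, list the y ∈ F_7 with f(x, y) ≡ 0 and those with g(x, y) ≡ 0 (mod 7); the common zeros in that column are the intersection.
  x = 0: f ≡ 0 at y ∈ {5}; g ≡ 0 at y ∈ {1, 3}; common: ∅.
  x = 1: f ≡ 0 at y ∈ {0}; g ≡ 0 at y ∈ {5, 6}; common: ∅.
  x = 2: f ≡ 0 at y ∈ {2}; g ≡ 0 at y ∈ {0, 4}; common: ∅.
  x = 3: f ≡ 0 at y ∈ {4}; g ≡ 0 at y ∈ {2}; common: ∅.
  x = 4: f ≡ 0 at y ∈ {6}; g ≡ 0 at y ∈ {0, 4}; common: ∅.
  x = 5: f ≡ 0 at y ∈ {1}; g ≡ 0 at y ∈ {5, 6}; common: ∅.
  x = 6: f ≡ 0 at y ∈ {3}; g ≡ 0 at y ∈ {1, 3}; common: {3}.
Collecting: common zeros = {(6, 3)}, so the count is 1.
Comparison with the Bézout bound: 1 ≤ 2 = deg(f)·deg(g), as expected for curves with no common component (the affine F_7-count falls short of the bound because intersections may lie at infinity, over extension fields, or carry multiplicity).


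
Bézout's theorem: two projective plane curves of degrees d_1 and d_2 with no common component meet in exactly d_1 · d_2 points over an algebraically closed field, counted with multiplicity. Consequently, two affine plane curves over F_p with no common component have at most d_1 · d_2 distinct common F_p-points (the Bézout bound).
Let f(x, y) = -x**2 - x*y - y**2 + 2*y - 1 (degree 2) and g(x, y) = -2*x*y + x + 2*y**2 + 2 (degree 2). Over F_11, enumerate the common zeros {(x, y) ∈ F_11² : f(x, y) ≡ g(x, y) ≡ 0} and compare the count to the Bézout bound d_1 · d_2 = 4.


Common zeros: ∅; count = 0; Bézout bound = 4.

deg(f) = 2, deg(g) = 2, so Bézout bound = 4.
Scan x ∈ F_11. For each x, list the y ∈ F_11 with f(x, y) ≡ 0 and those with g(x, y) ≡ 0 (mod 11); the common zeros in that column are the intersection.
  x = 0: f ≡ 0 at y ∈ {1}; g ≡ 0 at y ∈ ∅; common: ∅.
  x = 1: f ≡ 0 at y ∈ {5, 7}; g ≡ 0 at y ∈ ∅; common: ∅.
  x = 2: f ≡ 0 at y ∈ ∅; g ≡ 0 at y ∈ ∅; common: ∅.
  x = 3: f ≡ 0 at y ∈ {3, 7}; g ≡ 0 at y ∈ ∅; common: ∅.
  x = 4: f ≡ 0 at y ∈ ∅; g ≡ 0 at y ∈ {1, 3}; common: ∅.
  x = 5: f ≡ 0 at y ∈ {3, 5}; g ≡ 0 at y ∈ {8}; common: ∅.
  x = 6: f ≡ 0 at y ∈ {9}; g ≡ 0 at y ∈ {7, 10}; common: ∅.
  x = 7: f ≡ 0 at y ∈ {8, 9}; g ≡ 0 at y ∈ {2, 5}; common: ∅.
  x = 8: f ≡ 0 at y ∈ ∅; g ≡ 0 at y ∈ {4}; common: ∅.
  x = 9: f ≡ 0 at y ∈ ∅; g ≡ 0 at y ∈ {0, 9}; common: ∅.
  x = 10: f ≡ 0 at y ∈ {1, 2}; g ≡ 0 at y ∈ ∅; common: ∅.
Collecting: common zeros = ∅, so the count is 0.
Comparison with the Bézout bound: 0 ≤ 4 = deg(f)·deg(g), as expected for curves with no common component (the affine F_11-count falls short of the bound because intersections may lie at infinity, over extension fields, or carry multiplicity).


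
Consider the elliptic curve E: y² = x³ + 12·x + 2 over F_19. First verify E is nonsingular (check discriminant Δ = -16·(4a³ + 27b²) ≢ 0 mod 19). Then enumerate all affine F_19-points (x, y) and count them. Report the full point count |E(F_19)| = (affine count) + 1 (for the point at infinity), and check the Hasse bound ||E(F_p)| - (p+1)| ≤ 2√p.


Affine points = {(4, 0), (5, 4), (5, 15), (6, 9), (6, 10), (7, 7), (7, 12), (10, 1), (10, 18), (14, 8), (14, 11), (15, 2), (15, 17)}; affine count = 13; |E(F_19)| = 14.

Discriminant check: Δ ∝ 4a³ + 27b² = 4·12³ + 27·2² = 4·1728 + 27·4 ≡ 9 (mod 19). Nonzero ⇒ E is nonsingular.
For each x ∈ F_19, compute rhs = x³ + 12·x + 2 mod 19, then count y ∈ F_19 with y² ≡ rhs.
  x = 0: rhs = 2, matching y values: none (0 points).
  x = 1: rhs = 15, matching y values: none (0 points).
  x = 2: rhs = 15, matching y values: none (0 points).
  x = 3: rhs = 8, matching y values: none (0 points).
  x = 4: rhs = 0, matching y values: 0 (1 points).
  x = 5: rhs = 16, matching y values: 4, 15 (2 points).
  x = 6: rhs = 5, matching y values: 9, 10 (2 points).
  x = 7: rhs = 11, matching y values: 7, 12 (2 points).
  x = 8: rhs = 2, matching y values: none (0 points).
  x = 9: rhs = 3, matching y values: none (0 points).
  x = 10: rhs = 1, matching y values: 1, 18 (2 points).
  x = 11: rhs = 2, matching y values: none (0 points).
  x = 12: rhs = 12, matching y values: none (0 points).
  x = 13: rhs = 18, matching y values: none (0 points).
  x = 14: rhs = 7, matching y values: 8, 11 (2 points).
  x = 15: rhs = 4, matching y values: 2, 17 (2 points).
  x = 16: rhs = 15, matching y values: none (0 points).
  x = 17: rhs = 8, matching y values: none (0 points).
  x = 18: rhs = 8, matching y values: none (0 points).
Total affine count: 13.
Full point count |E(F_19)| = 13 + 1 = 14.
Hasse bound: |14 − (19+1)| = |-6| = 6 ≤ 2√19 ≈ 8.7178 ✓.
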